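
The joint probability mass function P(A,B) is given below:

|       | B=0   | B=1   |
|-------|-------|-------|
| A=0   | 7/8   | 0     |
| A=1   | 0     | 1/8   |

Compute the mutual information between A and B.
Marginal P(A) (row sums):
  P(A=0) = 7/8 + 0 = 7/8
  P(A=1) = 0 + 1/8 = 1/8
Marginal P(B) (column sums):
  P(B=0) = 7/8 + 0 = 7/8
  P(B=1) = 0 + 1/8 = 1/8

H(A) = -[(7/8)·log₂(7/8) + (1/8)·log₂(1/8)]
  = 0.1686 + 0.3750
  = 0.5436 bits
H(B) = -[(7/8)·log₂(7/8) + (1/8)·log₂(1/8)]
  = 0.1686 + 0.3750
  = 0.5436 bits
H(A,B) = -[(7/8)·log₂(7/8) + (1/8)·log₂(1/8)]
  = 0.1686 + 0.3750
  = 0.5436 bits

I(A;B) = H(A) + H(B) - H(A,B)
  = 0.5436 + 0.5436 - 0.5436
  = 0.5436 bits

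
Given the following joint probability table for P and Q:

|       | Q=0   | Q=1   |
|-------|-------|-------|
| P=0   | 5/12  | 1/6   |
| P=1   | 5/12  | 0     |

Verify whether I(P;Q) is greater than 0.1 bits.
Marginal P(P) (row sums):
  P(P=0) = 5/12 + 1/6 = 7/12
  P(P=1) = 5/12 + 0 = 5/12
Marginal P(Q) (column sums):
  P(Q=0) = 5/12 + 5/12 = 5/6
  P(Q=1) = 1/6 + 0 = 1/6

H(P) = -[(7/12)·log₂(7/12) + (5/12)·log₂(5/12)]
  = 0.4536 + 0.5263
  = 0.9799 bits
H(Q) = -[(5/6)·log₂(5/6) + (1/6)·log₂(1/6)]
  = 0.2192 + 0.4308
  = 0.6500 bits
H(P,Q) = -[(5/12)·log₂(5/12) + (1/6)·log₂(1/6) + (5/12)·log₂(5/12)]
  = 0.5263 + 0.4308 + 0.5263
  = 1.4834 bits

I(P;Q) = H(P) + H(Q) - H(P,Q)
  = 0.9799 + 0.6500 - 1.4834
  = 0.1465 bits

Yes. I(P;Q) = 0.1465 bits, which is > 0.1 bits.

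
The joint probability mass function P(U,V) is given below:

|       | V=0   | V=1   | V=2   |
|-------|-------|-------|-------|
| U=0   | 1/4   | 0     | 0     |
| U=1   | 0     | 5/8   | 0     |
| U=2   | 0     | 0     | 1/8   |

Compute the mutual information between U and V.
Marginal P(U) (row sums):
  P(U=0) = 1/4 + 0 + 0 = 1/4
  P(U=1) = 0 + 5/8 + 0 = 5/8
  P(U=2) = 0 + 0 + 1/8 = 1/8
Marginal P(V) (column sums):
  P(V=0) = 1/4 + 0 + 0 = 1/4
  P(V=1) = 0 + 5/8 + 0 = 5/8
  P(V=2) = 0 + 0 + 1/8 = 1/8

H(U) = -[(1/4)·log₂(1/4) + (5/8)·log₂(5/8) + (1/8)·log₂(1/8)]
  = 0.5000 + 0.4238 + 0.3750
  = 1.2988 bits
H(V) = -[(1/4)·log₂(1/4) + (5/8)·log₂(5/8) + (1/8)·log₂(1/8)]
  = 0.5000 + 0.4238 + 0.3750
  = 1.2988 bits
H(U,V) = -[(1/4)·log₂(1/4) + (5/8)·log₂(5/8) + (1/8)·log₂(1/8)]
  = 0.5000 + 0.4238 + 0.3750
  = 1.2988 bits

I(U;V) = H(U) + H(V) - H(U,V)
  = 1.2988 + 1.2988 - 1.2988
  = 1.2988 bits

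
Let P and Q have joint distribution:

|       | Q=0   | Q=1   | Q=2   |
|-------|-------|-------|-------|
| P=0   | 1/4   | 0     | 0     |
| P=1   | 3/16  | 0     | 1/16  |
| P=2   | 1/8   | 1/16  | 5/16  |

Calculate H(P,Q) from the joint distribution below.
H(P,Q) = -Σ P(P,Q) log₂ P(P,Q), summed over the non-zero cells:
H(P,Q) = -[(1/4)·log₂(1/4) + (3/16)·log₂(3/16) + (1/16)·log₂(1/16) + (1/8)·log₂(1/8) + (1/16)·log₂(1/16) + (5/16)·log₂(5/16)]
  = 0.5000 + 0.4528 + 0.2500 + 0.3750 + 0.2500 + 0.5244
  = 2.3522 bits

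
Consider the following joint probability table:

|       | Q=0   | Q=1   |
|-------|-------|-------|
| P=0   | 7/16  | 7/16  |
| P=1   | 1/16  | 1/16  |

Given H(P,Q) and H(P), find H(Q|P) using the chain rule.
From the chain rule: H(P,Q) = H(P) + H(Q|P)
Therefore: H(Q|P) = H(P,Q) - H(P)

H(P,Q) = -[(7/16)·log₂(7/16) + (7/16)·log₂(7/16) + (1/16)·log₂(1/16) + (1/16)·log₂(1/16)]
  = 0.5218 + 0.5218 + 0.2500 + 0.2500
  = 1.5436 bits
Marginal P(P) (row sums):
  P(P=0) = 7/16 + 7/16 = 7/8
  P(P=1) = 1/16 + 1/16 = 1/8
H(P) = -[(7/8)·log₂(7/8) + (1/8)·log₂(1/8)]
  = 0.1686 + 0.3750
  = 0.5436 bits

H(Q|P) = 1.5436 - 0.5436 = 1.0000 bits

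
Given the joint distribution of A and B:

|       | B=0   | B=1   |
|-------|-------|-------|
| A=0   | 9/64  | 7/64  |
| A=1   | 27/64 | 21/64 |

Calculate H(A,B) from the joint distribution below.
H(A,B) = -Σ P(A,B) log₂ P(A,B), summed over the non-zero cells:
H(A,B) = -[(9/64)·log₂(9/64) + (7/64)·log₂(7/64) + (27/64)·log₂(27/64) + (21/64)·log₂(21/64)]
  = 0.3980 + 0.3492 + 0.5253 + 0.5275
  = 1.8000 bits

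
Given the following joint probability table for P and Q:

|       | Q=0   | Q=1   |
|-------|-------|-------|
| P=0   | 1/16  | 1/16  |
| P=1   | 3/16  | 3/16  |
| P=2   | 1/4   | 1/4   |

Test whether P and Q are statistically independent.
Marginal P(P) (row sums):
  P(P=0) = 1/16 + 1/16 = 1/8
  P(P=1) = 3/16 + 3/16 = 3/8
  P(P=2) = 1/4 + 1/4 = 1/2
Marginal P(Q) (column sums):
  P(Q=0) = 1/16 + 3/16 + 1/4 = 1/2
  P(Q=1) = 1/16 + 3/16 + 1/4 = 1/2

P and Q are independent iff P(P=i,Q=j) = P(P=i)·P(Q=j) for every cell.
  P(P=0)·P(Q=0) = 1/8 × 1/2 = 1/16 = P(P=0,Q=0) ✓
  P(P=0)·P(Q=1) = 1/8 × 1/2 = 1/16 = P(P=0,Q=1) ✓
  P(P=1)·P(Q=0) = 3/8 × 1/2 = 3/16 = P(P=1,Q=0) ✓
  P(P=1)·P(Q=1) = 3/8 × 1/2 = 3/16 = P(P=1,Q=1) ✓
  P(P=2)·P(Q=0) = 1/2 × 1/2 = 1/4 = P(P=2,Q=0) ✓
  P(P=2)·P(Q=1) = 1/2 × 1/2 = 1/4 = P(P=2,Q=1) ✓

Yes, P and Q are independent: every cell factors, so I(P;Q) = 0 bits.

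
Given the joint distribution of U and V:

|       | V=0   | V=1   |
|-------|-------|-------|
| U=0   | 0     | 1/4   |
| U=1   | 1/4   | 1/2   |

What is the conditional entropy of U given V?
Marginal P(V) (column sums):
  P(V=0) = 0 + 1/4 = 1/4
  P(V=1) = 1/4 + 1/2 = 3/4

H(U|V) = -Σ P(U,V)·log₂ P(U|V), where P(U|V) = P(U,V) / P(V)
  (cells with P(U,V) = 0 contribute 0)
  (U=0,V=1): P(U|V) = (1/4)/(3/4) = 1/3;  -(1/4)·log₂(1/3) = 0.3962
  (U=1,V=0): P(U|V) = (1/4)/(1/4) = 1;  -(1/4)·log₂(1) = 0.0000
  (U=1,V=1): P(U|V) = (1/2)/(3/4) = 2/3;  -(1/2)·log₂(2/3) = 0.2925
H(U|V) = 0.3962 + 0.0000 + 0.2925
  = 0.6887 bits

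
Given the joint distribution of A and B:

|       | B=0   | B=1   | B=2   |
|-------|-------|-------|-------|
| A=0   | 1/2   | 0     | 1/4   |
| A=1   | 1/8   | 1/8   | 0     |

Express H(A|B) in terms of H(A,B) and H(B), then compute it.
H(A|B) = H(A,B) - H(B)

Marginal P(B) (column sums):
  P(B=0) = 1/2 + 1/8 = 5/8
  P(B=1) = 0 + 1/8 = 1/8
  P(B=2) = 1/4 + 0 = 1/4

H(A,B) = -[(1/2)·log₂(1/2) + (1/4)·log₂(1/4) + (1/8)·log₂(1/8) + (1/8)·log₂(1/8)]
  = 0.5000 + 0.5000 + 0.3750 + 0.3750
  = 1.7500 bits
H(B) = -[(5/8)·log₂(5/8) + (1/8)·log₂(1/8) + (1/4)·log₂(1/4)]
  = 0.4238 + 0.3750 + 0.5000
  = 1.2988 bits

H(A|B) = 1.7500 - 1.2988 = 0.4512 bits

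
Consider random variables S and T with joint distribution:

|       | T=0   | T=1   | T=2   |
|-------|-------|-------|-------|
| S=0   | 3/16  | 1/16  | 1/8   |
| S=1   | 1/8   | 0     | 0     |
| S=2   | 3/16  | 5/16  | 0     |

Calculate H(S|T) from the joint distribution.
Marginal P(T) (column sums):
  P(T=0) = 3/16 + 1/8 + 3/16 = 1/2
  P(T=1) = 1/16 + 0 + 5/16 = 3/8
  P(T=2) = 1/8 + 0 + 0 = 1/8

H(S|T) = -Σ P(S,T)·log₂ P(S|T), where P(S|T) = P(S,T) / P(T)
  (cells with P(S,T) = 0 contribute 0)
  (S=0,T=0): P(S|T) = (3/16)/(1/2) = 3/8;  -(3/16)·log₂(3/8) = 0.2653
  (S=0,T=1): P(S|T) = (1/16)/(3/8) = 1/6;  -(1/16)·log₂(1/6) = 0.1616
  (S=0,T=2): P(S|T) = (1/8)/(1/8) = 1;  -(1/8)·log₂(1) = 0.0000
  (S=1,T=0): P(S|T) = (1/8)/(1/2) = 1/4;  -(1/8)·log₂(1/4) = 0.2500
  (S=2,T=0): P(S|T) = (3/16)/(1/2) = 3/8;  -(3/16)·log₂(3/8) = 0.2653
  (S=2,T=1): P(S|T) = (5/16)/(3/8) = 5/6;  -(5/16)·log₂(5/6) = 0.0822
H(S|T) = 0.2653 + 0.1616 + 0.0000 + 0.2500 + 0.2653 + 0.0822
  = 1.0244 bits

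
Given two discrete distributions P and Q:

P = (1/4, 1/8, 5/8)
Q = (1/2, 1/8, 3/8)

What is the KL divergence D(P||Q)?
D(P||Q) = Σ P(i) log₂(P(i)/Q(i))
  i=0: (1/4) × log₂((1/4)/(1/2)) = (1/4) × log₂(1/2) = -0.2500
  i=1: (1/8) × log₂((1/8)/(1/8)) = (1/8) × log₂(1) = 0.0000
  i=2: (5/8) × log₂((5/8)/(3/8)) = (5/8) × log₂(5/3) = 0.4606
D(P||Q) = -0.2500 + 0.0000 + 0.4606
  = 0.2106 bits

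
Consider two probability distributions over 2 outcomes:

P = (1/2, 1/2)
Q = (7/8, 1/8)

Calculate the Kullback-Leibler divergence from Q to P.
D(P||Q) = Σ P(i) log₂(P(i)/Q(i))
  i=0: (1/2) × log₂((1/2)/(7/8)) = (1/2) × log₂(4/7) = -0.4037
  i=1: (1/2) × log₂((1/2)/(1/8)) = (1/2) × log₂(4) = 1.0000
D(P||Q) = -0.4037 + 1.0000
  = 0.5963 bits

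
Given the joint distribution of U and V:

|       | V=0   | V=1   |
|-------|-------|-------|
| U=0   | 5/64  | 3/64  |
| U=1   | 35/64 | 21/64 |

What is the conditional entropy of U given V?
Marginal P(V) (column sums):
  P(V=0) = 5/64 + 35/64 = 5/8
  P(V=1) = 3/64 + 21/64 = 3/8

H(U|V) = -Σ P(U,V)·log₂ P(U|V), where P(U|V) = P(U,V) / P(V)
  (U=0,V=0): P(U|V) = (5/64)/(5/8) = 1/8;  -(5/64)·log₂(1/8) = 0.2344
  (U=0,V=1): P(U|V) = (3/64)/(3/8) = 1/8;  -(3/64)·log₂(1/8) = 0.1406
  (U=1,V=0): P(U|V) = (35/64)/(5/8) = 7/8;  -(35/64)·log₂(7/8) = 0.1054
  (U=1,V=1): P(U|V) = (21/64)/(3/8) = 7/8;  -(21/64)·log₂(7/8) = 0.0632
H(U|V) = 0.2344 + 0.1406 + 0.1054 + 0.0632
  = 0.5436 bits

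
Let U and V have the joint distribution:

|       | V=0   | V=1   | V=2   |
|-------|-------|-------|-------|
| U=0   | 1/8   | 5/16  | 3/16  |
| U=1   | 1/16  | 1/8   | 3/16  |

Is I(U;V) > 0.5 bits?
Marginal P(U) (row sums):
  P(U=0) = 1/8 + 5/16 + 3/16 = 5/8
  P(U=1) = 1/16 + 1/8 + 3/16 = 3/8
Marginal P(V) (column sums):
  P(V=0) = 1/8 + 1/16 = 3/16
  P(V=1) = 5/16 + 1/8 = 7/16
  P(V=2) = 3/16 + 3/16 = 3/8

H(U) = -[(5/8)·log₂(5/8) + (3/8)·log₂(3/8)]
  = 0.4238 + 0.5306
  = 0.9544 bits
H(V) = -[(3/16)·log₂(3/16) + (7/16)·log₂(7/16) + (3/8)·log₂(3/8)]
  = 0.4528 + 0.5218 + 0.5306
  = 1.5052 bits
H(U,V) = -[(1/8)·log₂(1/8) + (5/16)·log₂(5/16) + (3/16)·log₂(3/16) + (1/16)·log₂(1/16) + (1/8)·log₂(1/8) + (3/16)·log₂(3/16)]
  = 0.3750 + 0.5244 + 0.4528 + 0.2500 + 0.3750 + 0.4528
  = 2.4300 bits

I(U;V) = H(U) + H(V) - H(U,V)
  = 0.9544 + 1.5052 - 2.4300
  = 0.0296 bits

No. I(U;V) = 0.0296 bits, which is ≤ 0.5 bits.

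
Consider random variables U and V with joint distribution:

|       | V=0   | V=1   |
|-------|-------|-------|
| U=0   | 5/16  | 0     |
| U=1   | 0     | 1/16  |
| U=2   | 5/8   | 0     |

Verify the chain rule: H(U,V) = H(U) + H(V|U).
Left side:
H(U,V) = -[(5/16)·log₂(5/16) + (1/16)·log₂(1/16) + (5/8)·log₂(5/8)]
  = 0.5244 + 0.2500 + 0.4238
  = 1.1982 bits

Right side:
Marginal P(U) (row sums):
  P(U=0) = 5/16 + 0 = 5/16
  P(U=1) = 0 + 1/16 = 1/16
  P(U=2) = 5/8 + 0 = 5/8
H(U) = -[(5/16)·log₂(5/16) + (1/16)·log₂(1/16) + (5/8)·log₂(5/8)]
  = 0.5244 + 0.2500 + 0.4238
  = 1.1982 bits
H(V|U) = -Σ P(U,V)·log₂ P(V|U), where P(V|U) = P(U,V) / P(U)
  (cells with P(U,V) = 0 contribute 0)
  (U=0,V=0): P(V|U) = (5/16)/(5/16) = 1;  -(5/16)·log₂(1) = 0.0000
  (U=1,V=1): P(V|U) = (1/16)/(1/16) = 1;  -(1/16)·log₂(1) = 0.0000
  (U=2,V=0): P(V|U) = (5/8)/(5/8) = 1;  -(5/8)·log₂(1) = 0.0000
H(V|U) = 0.0000 + 0.0000 + 0.0000
  = 0.0000 bits
H(U) + H(V|U) = 1.1982 + 0.0000 = 1.1982 bits

Both sides equal 1.1982 bits, so the chain rule holds ✓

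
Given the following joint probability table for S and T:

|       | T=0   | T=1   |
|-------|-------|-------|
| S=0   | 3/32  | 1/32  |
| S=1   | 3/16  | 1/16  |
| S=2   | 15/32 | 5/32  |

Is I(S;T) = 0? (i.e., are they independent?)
Marginal P(S) (row sums):
  P(S=0) = 3/32 + 1/32 = 1/8
  P(S=1) = 3/16 + 1/16 = 1/4
  P(S=2) = 15/32 + 5/32 = 5/8
Marginal P(T) (column sums):
  P(T=0) = 3/32 + 3/16 + 15/32 = 3/4
  P(T=1) = 1/32 + 1/16 + 5/32 = 1/4

S and T are independent iff P(S=i,T=j) = P(S=i)·P(T=j) for every cell.
  P(S=0)·P(T=0) = 1/8 × 3/4 = 3/32 = P(S=0,T=0) ✓
  P(S=0)·P(T=1) = 1/8 × 1/4 = 1/32 = P(S=0,T=1) ✓
  P(S=1)·P(T=0) = 1/4 × 3/4 = 3/16 = P(S=1,T=0) ✓
  P(S=1)·P(T=1) = 1/4 × 1/4 = 1/16 = P(S=1,T=1) ✓
  P(S=2)·P(T=0) = 5/8 × 3/4 = 15/32 = P(S=2,T=0) ✓
  P(S=2)·P(T=1) = 5/8 × 1/4 = 5/32 = P(S=2,T=1) ✓

Yes, S and T are independent: every cell factors, so I(S;T) = 0 bits.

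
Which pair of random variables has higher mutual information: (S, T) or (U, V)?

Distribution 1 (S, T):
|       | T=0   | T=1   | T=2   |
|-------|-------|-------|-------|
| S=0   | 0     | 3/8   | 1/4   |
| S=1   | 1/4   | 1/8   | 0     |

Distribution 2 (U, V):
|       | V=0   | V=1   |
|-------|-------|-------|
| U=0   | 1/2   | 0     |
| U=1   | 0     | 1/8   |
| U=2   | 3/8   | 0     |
Distribution 1 (S, T):
Marginal P(S) (row sums):
  P(S=0) = 0 + 3/8 + 1/4 = 5/8
  P(S=1) = 1/4 + 1/8 + 0 = 3/8
Marginal P(T) (column sums):
  P(T=0) = 0 + 1/4 = 1/4
  P(T=1) = 3/8 + 1/8 = 1/2
  P(T=2) = 1/4 + 0 = 1/4

H(S) = -[(5/8)·log₂(5/8) + (3/8)·log₂(3/8)]
  = 0.4238 + 0.5306
  = 0.9544 bits
H(T) = -[(1/4)·log₂(1/4) + (1/2)·log₂(1/2) + (1/4)·log₂(1/4)]
  = 0.5000 + 0.5000 + 0.5000
  = 1.5000 bits
H(S,T) = -[(3/8)·log₂(3/8) + (1/4)·log₂(1/4) + (1/4)·log₂(1/4) + (1/8)·log₂(1/8)]
  = 0.5306 + 0.5000 + 0.5000 + 0.3750
  = 1.9056 bits

I(S;T) = H(S) + H(T) - H(S,T)
  = 0.9544 + 1.5000 - 1.9056
  = 0.5488 bits

Distribution 2 (U, V):
Marginal P(U) (row sums):
  P(U=0) = 1/2 + 0 = 1/2
  P(U=1) = 0 + 1/8 = 1/8
  P(U=2) = 3/8 + 0 = 3/8
Marginal P(V) (column sums):
  P(V=0) = 1/2 + 0 + 3/8 = 7/8
  P(V=1) = 0 + 1/8 + 0 = 1/8

H(U) = -[(1/2)·log₂(1/2) + (1/8)·log₂(1/8) + (3/8)·log₂(3/8)]
  = 0.5000 + 0.3750 + 0.5306
  = 1.4056 bits
H(V) = -[(7/8)·log₂(7/8) + (1/8)·log₂(1/8)]
  = 0.1686 + 0.3750
  = 0.5436 bits
H(U,V) = -[(1/2)·log₂(1/2) + (1/8)·log₂(1/8) + (3/8)·log₂(3/8)]
  = 0.5000 + 0.3750 + 0.5306
  = 1.4056 bits

I(U;V) = H(U) + H(V) - H(U,V)
  = 1.4056 + 0.5436 - 1.4056
  = 0.5436 bits

I(S;T) = 0.5488 bits > I(U;V) = 0.5436 bits, so (S, T) has the higher mutual information (stronger dependence).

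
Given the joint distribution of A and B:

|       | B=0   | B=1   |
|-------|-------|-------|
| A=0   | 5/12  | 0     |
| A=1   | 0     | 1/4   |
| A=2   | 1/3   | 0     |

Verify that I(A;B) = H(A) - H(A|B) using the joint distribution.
Left side, from I(A;B) = H(A) + H(B) - H(A,B):
Marginal P(A) (row sums):
  P(A=0) = 5/12 + 0 = 5/12
  P(A=1) = 0 + 1/4 = 1/4
  P(A=2) = 1/3 + 0 = 1/3
Marginal P(B) (column sums):
  P(B=0) = 5/12 + 0 + 1/3 = 3/4
  P(B=1) = 0 + 1/4 + 0 = 1/4

H(A) = -[(5/12)·log₂(5/12) + (1/4)·log₂(1/4) + (1/3)·log₂(1/3)]
  = 0.5263 + 0.5000 + 0.5283
  = 1.5546 bits
H(B) = -[(3/4)·log₂(3/4) + (1/4)·log₂(1/4)]
  = 0.3113 + 0.5000
  = 0.8113 bits
H(A,B) = -[(5/12)·log₂(5/12) + (1/4)·log₂(1/4) + (1/3)·log₂(1/3)]
  = 0.5263 + 0.5000 + 0.5283
  = 1.5546 bits

I(A;B) = H(A) + H(B) - H(A,B)
  = 1.5546 + 0.8113 - 1.5546
  = 0.8113 bits

Right side, with H(A|B) computed directly from the conditional probabilities:
H(A|B) = -Σ P(A,B)·log₂ P(A|B), where P(A|B) = P(A,B) / P(B)
  (cells with P(A,B) = 0 contribute 0)
  (A=0,B=0): P(A|B) = (5/12)/(3/4) = 5/9;  -(5/12)·log₂(5/9) = 0.3533
  (A=1,B=1): P(A|B) = (1/4)/(1/4) = 1;  -(1/4)·log₂(1) = 0.0000
  (A=2,B=0): P(A|B) = (1/3)/(3/4) = 4/9;  -(1/3)·log₂(4/9) = 0.3900
H(A|B) = 0.3533 + 0.0000 + 0.3900
  = 0.7433 bits
H(A) - H(A|B) = 1.5546 - 0.7433 = 0.8113 bits

Both sides equal 0.8113 bits, so I(A;B) = H(A) - H(A|B) ✓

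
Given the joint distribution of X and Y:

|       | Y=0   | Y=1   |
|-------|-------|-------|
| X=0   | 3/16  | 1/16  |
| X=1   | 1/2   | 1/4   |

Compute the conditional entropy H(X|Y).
Marginal P(Y) (column sums):
  P(Y=0) = 3/16 + 1/2 = 11/16
  P(Y=1) = 1/16 + 1/4 = 5/16

H(X|Y) = -Σ P(X,Y)·log₂ P(X|Y), where P(X|Y) = P(X,Y) / P(Y)
  (X=0,Y=0): P(X|Y) = (3/16)/(11/16) = 3/11;  -(3/16)·log₂(3/11) = 0.3515
  (X=0,Y=1): P(X|Y) = (1/16)/(5/16) = 1/5;  -(1/16)·log₂(1/5) = 0.1451
  (X=1,Y=0): P(X|Y) = (1/2)/(11/16) = 8/11;  -(1/2)·log₂(8/11) = 0.2297
  (X=1,Y=1): P(X|Y) = (1/4)/(5/16) = 4/5;  -(1/4)·log₂(4/5) = 0.0805
H(X|Y) = 0.3515 + 0.1451 + 0.2297 + 0.0805
  = 0.8068 bits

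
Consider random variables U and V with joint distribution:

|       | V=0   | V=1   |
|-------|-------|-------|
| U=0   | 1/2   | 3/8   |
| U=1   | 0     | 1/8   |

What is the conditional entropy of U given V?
Marginal P(V) (column sums):
  P(V=0) = 1/2 + 0 = 1/2
  P(V=1) = 3/8 + 1/8 = 1/2

H(U|V) = -Σ P(U,V)·log₂ P(U|V), where P(U|V) = P(U,V) / P(V)
  (cells with P(U,V) = 0 contribute 0)
  (U=0,V=0): P(U|V) = (1/2)/(1/2) = 1;  -(1/2)·log₂(1) = 0.0000
  (U=0,V=1): P(U|V) = (3/8)/(1/2) = 3/4;  -(3/8)·log₂(3/4) = 0.1556
  (U=1,V=1): P(U|V) = (1/8)/(1/2) = 1/4;  -(1/8)·log₂(1/4) = 0.2500
H(U|V) = 0.0000 + 0.1556 + 0.2500
  = 0.4056 bits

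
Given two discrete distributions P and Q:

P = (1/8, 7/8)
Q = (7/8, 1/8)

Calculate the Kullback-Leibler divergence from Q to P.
D(P||Q) = Σ P(i) log₂(P(i)/Q(i))
  i=0: (1/8) × log₂((1/8)/(7/8)) = (1/8) × log₂(1/7) = -0.3509
  i=1: (7/8) × log₂((7/8)/(1/8)) = (7/8) × log₂(7) = 2.4564
D(P||Q) = -0.3509 + 2.4564
  = 2.1055 bits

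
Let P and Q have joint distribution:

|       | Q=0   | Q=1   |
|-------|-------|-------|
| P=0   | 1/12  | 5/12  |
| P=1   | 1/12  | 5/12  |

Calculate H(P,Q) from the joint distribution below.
H(P,Q) = -Σ P(P,Q) log₂ P(P,Q), summed over the non-zero cells:
H(P,Q) = -[(1/12)·log₂(1/12) + (5/12)·log₂(5/12) + (1/12)·log₂(1/12) + (5/12)·log₂(5/12)]
  = 0.2987 + 0.5263 + 0.2987 + 0.5263
  = 1.6500 bits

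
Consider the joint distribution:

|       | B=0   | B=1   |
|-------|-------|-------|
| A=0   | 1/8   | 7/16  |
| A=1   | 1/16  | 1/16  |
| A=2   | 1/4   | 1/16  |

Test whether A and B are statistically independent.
Marginal P(A) (row sums):
  P(A=0) = 1/8 + 7/16 = 9/16
  P(A=1) = 1/16 + 1/16 = 1/8
  P(A=2) = 1/4 + 1/16 = 5/16
Marginal P(B) (column sums):
  P(B=0) = 1/8 + 1/16 + 1/4 = 7/16
  P(B=1) = 7/16 + 1/16 + 1/16 = 9/16

A and B are independent iff P(A=i,B=j) = P(A=i)·P(B=j) for every cell.
  P(A=0)·P(B=0) = 9/16 × 7/16 = 63/256, but P(A=0,B=0) = 1/8 ✗

No, A and B are not independent. Quantitatively, I(A;B) > 0:

H(A) = -[(9/16)·log₂(9/16) + (1/8)·log₂(1/8) + (5/16)·log₂(5/16)]
  = 0.4669 + 0.3750 + 0.5244
  = 1.3663 bits
H(B) = -[(7/16)·log₂(7/16) + (9/16)·log₂(9/16)]
  = 0.5218 + 0.4669
  = 0.9887 bits
H(A,B) = -[(1/8)·log₂(1/8) + (7/16)·log₂(7/16) + (1/16)·log₂(1/16) + (1/16)·log₂(1/16) + (1/4)·log₂(1/4) + (1/16)·log₂(1/16)]
  = 0.3750 + 0.5218 + 0.2500 + 0.2500 + 0.5000 + 0.2500
  = 2.1468 bits
I(A;B) = H(A) + H(B) - H(A,B) = 1.3663 + 0.9887 - 2.1468 = 0.2082 bits > 0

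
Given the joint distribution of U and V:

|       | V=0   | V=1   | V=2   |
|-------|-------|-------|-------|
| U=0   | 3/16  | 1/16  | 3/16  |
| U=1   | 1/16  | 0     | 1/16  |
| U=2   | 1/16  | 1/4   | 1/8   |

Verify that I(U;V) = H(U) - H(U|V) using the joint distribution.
Left side, from I(U;V) = H(U) + H(V) - H(U,V):
Marginal P(U) (row sums):
  P(U=0) = 3/16 + 1/16 + 3/16 = 7/16
  P(U=1) = 1/16 + 0 + 1/16 = 1/8
  P(U=2) = 1/16 + 1/4 + 1/8 = 7/16
Marginal P(V) (column sums):
  P(V=0) = 3/16 + 1/16 + 1/16 = 5/16
  P(V=1) = 1/16 + 0 + 1/4 = 5/16
  P(V=2) = 3/16 + 1/16 + 1/8 = 3/8

H(U) = -[(7/16)·log₂(7/16) + (1/8)·log₂(1/8) + (7/16)·log₂(7/16)]
  = 0.5218 + 0.3750 + 0.5218
  = 1.4186 bits
H(V) = -[(5/16)·log₂(5/16) + (5/16)·log₂(5/16) + (3/8)·log₂(3/8)]
  = 0.5244 + 0.5244 + 0.5306
  = 1.5794 bits
H(U,V) = -[(3/16)·log₂(3/16) + (1/16)·log₂(1/16) + (3/16)·log₂(3/16) + (1/16)·log₂(1/16) + (1/16)·log₂(1/16) + (1/16)·log₂(1/16) + (1/4)·log₂(1/4) + (1/8)·log₂(1/8)]
  = 0.4528 + 0.2500 + 0.4528 + 0.2500 + 0.2500 + 0.2500 + 0.5000 + 0.3750
  = 2.7806 bits

I(U;V) = H(U) + H(V) - H(U,V)
  = 1.4186 + 1.5794 - 2.7806
  = 0.2174 bits

Right side, with H(U|V) computed directly from the conditional probabilities:
H(U|V) = -Σ P(U,V)·log₂ P(U|V), where P(U|V) = P(U,V) / P(V)
  (cells with P(U,V) = 0 contribute 0)
  (U=0,V=0): P(U|V) = (3/16)/(5/16) = 3/5;  -(3/16)·log₂(3/5) = 0.1382
  (U=0,V=1): P(U|V) = (1/16)/(5/16) = 1/5;  -(1/16)·log₂(1/5) = 0.1451
  (U=0,V=2): P(U|V) = (3/16)/(3/8) = 1/2;  -(3/16)·log₂(1/2) = 0.1875
  (U=1,V=0): P(U|V) = (1/16)/(5/16) = 1/5;  -(1/16)·log₂(1/5) = 0.1451
  (U=1,V=2): P(U|V) = (1/16)/(3/8) = 1/6;  -(1/16)·log₂(1/6) = 0.1616
  (U=2,V=0): P(U|V) = (1/16)/(5/16) = 1/5;  -(1/16)·log₂(1/5) = 0.1451
  (U=2,V=1): P(U|V) = (1/4)/(5/16) = 4/5;  -(1/4)·log₂(4/5) = 0.0805
  (U=2,V=2): P(U|V) = (1/8)/(3/8) = 1/3;  -(1/8)·log₂(1/3) = 0.1981
H(U|V) = 0.1382 + 0.1451 + 0.1875 + 0.1451 + 0.1616 + 0.1451 + 0.0805 + 0.1981
  = 1.2012 bits
H(U) - H(U|V) = 1.4186 - 1.2012 = 0.2174 bits

Both sides equal 0.2174 bits, so I(U;V) = H(U) - H(U|V) ✓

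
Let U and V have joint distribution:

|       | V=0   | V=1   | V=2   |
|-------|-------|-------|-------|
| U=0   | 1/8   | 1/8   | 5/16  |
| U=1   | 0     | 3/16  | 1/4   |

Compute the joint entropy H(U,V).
H(U,V) = -Σ P(U,V) log₂ P(U,V), summed over the non-zero cells:
H(U,V) = -[(1/8)·log₂(1/8) + (1/8)·log₂(1/8) + (5/16)·log₂(5/16) + (3/16)·log₂(3/16) + (1/4)·log₂(1/4)]
  = 0.3750 + 0.3750 + 0.5244 + 0.4528 + 0.5000
  = 2.2272 bits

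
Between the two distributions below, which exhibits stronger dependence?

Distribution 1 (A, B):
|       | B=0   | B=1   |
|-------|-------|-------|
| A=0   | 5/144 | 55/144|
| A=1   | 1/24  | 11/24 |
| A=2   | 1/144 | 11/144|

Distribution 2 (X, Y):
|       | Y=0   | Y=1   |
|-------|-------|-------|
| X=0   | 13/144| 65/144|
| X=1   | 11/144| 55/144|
Distribution 1 (A, B):
Marginal P(A) (row sums):
  P(A=0) = 5/144 + 55/144 = 5/12
  P(A=1) = 1/24 + 11/24 = 1/2
  P(A=2) = 1/144 + 11/144 = 1/12
Marginal P(B) (column sums):
  P(B=0) = 5/144 + 1/24 + 1/144 = 1/12
  P(B=1) = 55/144 + 11/24 + 11/144 = 11/12

H(A) = -[(5/12)·log₂(5/12) + (1/2)·log₂(1/2) + (1/12)·log₂(1/12)]
  = 0.5263 + 0.5000 + 0.2987
  = 1.3250 bits
H(B) = -[(1/12)·log₂(1/12) + (11/12)·log₂(11/12)]
  = 0.2987 + 0.1151
  = 0.4138 bits
H(A,B) = -[(5/144)·log₂(5/144) + (55/144)·log₂(55/144) + (1/24)·log₂(1/24) + (11/24)·log₂(11/24) + (1/144)·log₂(1/144) + (11/144)·log₂(11/144)]
  = 0.1683 + 0.5304 + 0.1910 + 0.5159 + 0.0498 + 0.2834
  = 1.7388 bits

I(A;B) = H(A) + H(B) - H(A,B)
  = 1.3250 + 0.4138 - 1.7388
  = 0.0000 bits

Distribution 2 (X, Y):
Marginal P(X) (row sums):
  P(X=0) = 13/144 + 65/144 = 13/24
  P(X=1) = 11/144 + 55/144 = 11/24
Marginal P(Y) (column sums):
  P(Y=0) = 13/144 + 11/144 = 1/6
  P(Y=1) = 65/144 + 55/144 = 5/6

H(X) = -[(13/24)·log₂(13/24) + (11/24)·log₂(11/24)]
  = 0.4791 + 0.5159
  = 0.9950 bits
H(Y) = -[(1/6)·log₂(1/6) + (5/6)·log₂(5/6)]
  = 0.4308 + 0.2192
  = 0.6500 bits
H(X,Y) = -[(13/144)·log₂(13/144) + (65/144)·log₂(65/144) + (11/144)·log₂(11/144) + (55/144)·log₂(55/144)]
  = 0.3132 + 0.5180 + 0.2834 + 0.5304
  = 1.6450 bits

I(X;Y) = H(X) + H(Y) - H(X,Y)
  = 0.9950 + 0.6500 - 1.6450
  = 0.0000 bits

Both joint tables factor as the product of their marginals, so I(A;B) = I(X;Y) = 0 bits: neither is larger (both pairs are independent).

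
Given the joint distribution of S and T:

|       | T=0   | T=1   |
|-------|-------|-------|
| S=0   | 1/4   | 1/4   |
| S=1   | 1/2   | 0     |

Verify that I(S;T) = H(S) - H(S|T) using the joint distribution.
Left side, from I(S;T) = H(S) + H(T) - H(S,T):
Marginal P(S) (row sums):
  P(S=0) = 1/4 + 1/4 = 1/2
  P(S=1) = 1/2 + 0 = 1/2
Marginal P(T) (column sums):
  P(T=0) = 1/4 + 1/2 = 3/4
  P(T=1) = 1/4 + 0 = 1/4

H(S) = -[(1/2)·log₂(1/2) + (1/2)·log₂(1/2)]
  = 0.5000 + 0.5000
  = 1.0000 bits
H(T) = -[(3/4)·log₂(3/4) + (1/4)·log₂(1/4)]
  = 0.3113 + 0.5000
  = 0.8113 bits
H(S,T) = -[(1/4)·log₂(1/4) + (1/4)·log₂(1/4) + (1/2)·log₂(1/2)]
  = 0.5000 + 0.5000 + 0.5000
  = 1.5000 bits

I(S;T) = H(S) + H(T) - H(S,T)
  = 1.0000 + 0.8113 - 1.5000
  = 0.3113 bits

Right side, with H(S|T) computed directly from the conditional probabilities:
H(S|T) = -Σ P(S,T)·log₂ P(S|T), where P(S|T) = P(S,T) / P(T)
  (cells with P(S,T) = 0 contribute 0)
  (S=0,T=0): P(S|T) = (1/4)/(3/4) = 1/3;  -(1/4)·log₂(1/3) = 0.3962
  (S=0,T=1): P(S|T) = (1/4)/(1/4) = 1;  -(1/4)·log₂(1) = 0.0000
  (S=1,T=0): P(S|T) = (1/2)/(3/4) = 2/3;  -(1/2)·log₂(2/3) = 0.2925
H(S|T) = 0.3962 + 0.0000 + 0.2925
  = 0.6887 bits
H(S) - H(S|T) = 1.0000 - 0.6887 = 0.3113 bits

Both sides equal 0.3113 bits, so I(S;T) = H(S) - H(S|T) ✓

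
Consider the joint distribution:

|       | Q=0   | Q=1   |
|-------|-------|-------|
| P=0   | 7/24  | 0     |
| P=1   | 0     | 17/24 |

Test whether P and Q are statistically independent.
Marginal P(P) (row sums):
  P(P=0) = 7/24 + 0 = 7/24
  P(P=1) = 0 + 17/24 = 17/24
Marginal P(Q) (column sums):
  P(Q=0) = 7/24 + 0 = 7/24
  P(Q=1) = 0 + 17/24 = 17/24

P and Q are independent iff P(P=i,Q=j) = P(P=i)·P(Q=j) for every cell.
  P(P=0)·P(Q=0) = 7/24 × 7/24 = 49/576, but P(P=0,Q=0) = 7/24 ✗

No, P and Q are not independent. Quantitatively, I(P;Q) > 0:

H(P) = -[(7/24)·log₂(7/24) + (17/24)·log₂(17/24)]
  = 0.5185 + 0.3524
  = 0.8709 bits
H(Q) = -[(7/24)·log₂(7/24) + (17/24)·log₂(17/24)]
  = 0.5185 + 0.3524
  = 0.8709 bits
H(P,Q) = -[(7/24)·log₂(7/24) + (17/24)·log₂(17/24)]
  = 0.5185 + 0.3524
  = 0.8709 bits
I(P;Q) = H(P) + H(Q) - H(P,Q) = 0.8709 + 0.8709 - 0.8709 = 0.8709 bits > 0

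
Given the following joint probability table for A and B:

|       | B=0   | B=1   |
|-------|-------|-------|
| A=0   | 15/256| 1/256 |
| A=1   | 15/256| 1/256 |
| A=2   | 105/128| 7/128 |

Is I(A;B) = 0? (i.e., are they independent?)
Marginal P(A) (row sums):
  P(A=0) = 15/256 + 1/256 = 1/16
  P(A=1) = 15/256 + 1/256 = 1/16
  P(A=2) = 105/128 + 7/128 = 7/8
Marginal P(B) (column sums):
  P(B=0) = 15/256 + 15/256 + 105/128 = 15/16
  P(B=1) = 1/256 + 1/256 + 7/128 = 1/16

A and B are independent iff P(A=i,B=j) = P(A=i)·P(B=j) for every cell.
  P(A=0)·P(B=0) = 1/16 × 15/16 = 15/256 = P(A=0,B=0) ✓
  P(A=0)·P(B=1) = 1/16 × 1/16 = 1/256 = P(A=0,B=1) ✓
  P(A=1)·P(B=0) = 1/16 × 15/16 = 15/256 = P(A=1,B=0) ✓
  P(A=1)·P(B=1) = 1/16 × 1/16 = 1/256 = P(A=1,B=1) ✓
  P(A=2)·P(B=0) = 7/8 × 15/16 = 105/128 = P(A=2,B=0) ✓
  P(A=2)·P(B=1) = 7/8 × 1/16 = 7/128 = P(A=2,B=1) ✓

Yes, A and B are independent: every cell factors, so I(A;B) = 0 bits.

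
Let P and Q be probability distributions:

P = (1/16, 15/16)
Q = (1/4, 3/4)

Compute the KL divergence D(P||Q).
D(P||Q) = Σ P(i) log₂(P(i)/Q(i))
  i=0: (1/16) × log₂((1/16)/(1/4)) = (1/16) × log₂(1/4) = -0.1250
  i=1: (15/16) × log₂((15/16)/(3/4)) = (15/16) × log₂(5/4) = 0.3018
D(P||Q) = -0.1250 + 0.3018
  = 0.1768 bits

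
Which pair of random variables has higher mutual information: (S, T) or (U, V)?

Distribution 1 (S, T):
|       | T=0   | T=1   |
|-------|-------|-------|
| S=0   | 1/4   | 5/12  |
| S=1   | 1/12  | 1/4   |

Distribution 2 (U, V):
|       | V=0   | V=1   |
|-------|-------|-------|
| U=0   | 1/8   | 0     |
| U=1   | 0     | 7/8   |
Distribution 1 (S, T):
Marginal P(S) (row sums):
  P(S=0) = 1/4 + 5/12 = 2/3
  P(S=1) = 1/12 + 1/4 = 1/3
Marginal P(T) (column sums):
  P(T=0) = 1/4 + 1/12 = 1/3
  P(T=1) = 5/12 + 1/4 = 2/3

H(S) = -[(2/3)·log₂(2/3) + (1/3)·log₂(1/3)]
  = 0.3900 + 0.5283
  = 0.9183 bits
H(T) = -[(1/3)·log₂(1/3) + (2/3)·log₂(2/3)]
  = 0.5283 + 0.3900
  = 0.9183 bits
H(S,T) = -[(1/4)·log₂(1/4) + (5/12)·log₂(5/12) + (1/12)·log₂(1/12) + (1/4)·log₂(1/4)]
  = 0.5000 + 0.5263 + 0.2987 + 0.5000
  = 1.8250 bits

I(S;T) = H(S) + H(T) - H(S,T)
  = 0.9183 + 0.9183 - 1.8250
  = 0.0116 bits

Distribution 2 (U, V):
Marginal P(U) (row sums):
  P(U=0) = 1/8 + 0 = 1/8
  P(U=1) = 0 + 7/8 = 7/8
Marginal P(V) (column sums):
  P(V=0) = 1/8 + 0 = 1/8
  P(V=1) = 0 + 7/8 = 7/8

H(U) = -[(1/8)·log₂(1/8) + (7/8)·log₂(7/8)]
  = 0.3750 + 0.1686
  = 0.5436 bits
H(V) = -[(1/8)·log₂(1/8) + (7/8)·log₂(7/8)]
  = 0.3750 + 0.1686
  = 0.5436 bits
H(U,V) = -[(1/8)·log₂(1/8) + (7/8)·log₂(7/8)]
  = 0.3750 + 0.1686
  = 0.5436 bits

I(U;V) = H(U) + H(V) - H(U,V)
  = 0.5436 + 0.5436 - 0.5436
  = 0.5436 bits

I(U;V) = 0.5436 bits > I(S;T) = 0.0116 bits, so (U, V) has the higher mutual information (stronger dependence).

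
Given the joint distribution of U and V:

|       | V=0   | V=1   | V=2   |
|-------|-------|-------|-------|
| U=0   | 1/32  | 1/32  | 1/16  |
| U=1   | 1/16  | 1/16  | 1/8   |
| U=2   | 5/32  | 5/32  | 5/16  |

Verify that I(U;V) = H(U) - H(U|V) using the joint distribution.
Left side, from I(U;V) = H(U) + H(V) - H(U,V):
Marginal P(U) (row sums):
  P(U=0) = 1/32 + 1/32 + 1/16 = 1/8
  P(U=1) = 1/16 + 1/16 + 1/8 = 1/4
  P(U=2) = 5/32 + 5/32 + 5/16 = 5/8
Marginal P(V) (column sums):
  P(V=0) = 1/32 + 1/16 + 5/32 = 1/4
  P(V=1) = 1/32 + 1/16 + 5/32 = 1/4
  P(V=2) = 1/16 + 1/8 + 5/16 = 1/2

H(U) = -[(1/8)·log₂(1/8) + (1/4)·log₂(1/4) + (5/8)·log₂(5/8)]
  = 0.3750 + 0.5000 + 0.4238
  = 1.2988 bits
H(V) = -[(1/4)·log₂(1/4) + (1/4)·log₂(1/4) + (1/2)·log₂(1/2)]
  = 0.5000 + 0.5000 + 0.5000
  = 1.5000 bits
H(U,V) = -[(1/32)·log₂(1/32) + (1/32)·log₂(1/32) + (1/16)·log₂(1/16) + (1/16)·log₂(1/16) + (1/16)·log₂(1/16) + (1/8)·log₂(1/8) + (5/32)·log₂(5/32) + (5/32)·log₂(5/32) + (5/16)·log₂(5/16)]
  = 0.1563 + 0.1563 + 0.2500 + 0.2500 + 0.2500 + 0.3750 + 0.4184 + 0.4184 + 0.5244
  = 2.7988 bits

I(U;V) = H(U) + H(V) - H(U,V)
  = 1.2988 + 1.5000 - 2.7988
  = 0.0000 bits

Right side, with H(U|V) computed directly from the conditional probabilities:
H(U|V) = -Σ P(U,V)·log₂ P(U|V), where P(U|V) = P(U,V) / P(V)
  (U=0,V=0): P(U|V) = (1/32)/(1/4) = 1/8;  -(1/32)·log₂(1/8) = 0.0938
  (U=0,V=1): P(U|V) = (1/32)/(1/4) = 1/8;  -(1/32)·log₂(1/8) = 0.0938
  (U=0,V=2): P(U|V) = (1/16)/(1/2) = 1/8;  -(1/16)·log₂(1/8) = 0.1875
  (U=1,V=0): P(U|V) = (1/16)/(1/4) = 1/4;  -(1/16)·log₂(1/4) = 0.1250
  (U=1,V=1): P(U|V) = (1/16)/(1/4) = 1/4;  -(1/16)·log₂(1/4) = 0.1250
  (U=1,V=2): P(U|V) = (1/8)/(1/2) = 1/4;  -(1/8)·log₂(1/4) = 0.2500
  (U=2,V=0): P(U|V) = (5/32)/(1/4) = 5/8;  -(5/32)·log₂(5/8) = 0.1059
  (U=2,V=1): P(U|V) = (5/32)/(1/4) = 5/8;  -(5/32)·log₂(5/8) = 0.1059
  (U=2,V=2): P(U|V) = (5/16)/(1/2) = 5/8;  -(5/16)·log₂(5/8) = 0.2119
H(U|V) = 0.0938 + 0.0938 + 0.1875 + 0.1250 + 0.1250 + 0.2500 + 0.1059 + 0.1059 + 0.2119
  = 1.2988 bits
H(U) - H(U|V) = 1.2988 - 1.2988 = 0.0000 bits

Both sides equal 0.0000 bits, so I(U;V) = H(U) - H(U|V) ✓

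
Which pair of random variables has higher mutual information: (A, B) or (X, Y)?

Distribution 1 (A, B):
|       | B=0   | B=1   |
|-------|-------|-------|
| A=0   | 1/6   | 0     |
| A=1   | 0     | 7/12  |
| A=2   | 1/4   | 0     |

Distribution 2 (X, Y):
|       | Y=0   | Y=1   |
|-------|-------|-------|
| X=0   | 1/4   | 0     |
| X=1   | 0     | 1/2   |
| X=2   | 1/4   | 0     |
Distribution 1 (A, B):
Marginal P(A) (row sums):
  P(A=0) = 1/6 + 0 = 1/6
  P(A=1) = 0 + 7/12 = 7/12
  P(A=2) = 1/4 + 0 = 1/4
Marginal P(B) (column sums):
  P(B=0) = 1/6 + 0 + 1/4 = 5/12
  P(B=1) = 0 + 7/12 + 0 = 7/12

H(A) = -[(1/6)·log₂(1/6) + (7/12)·log₂(7/12) + (1/4)·log₂(1/4)]
  = 0.4308 + 0.4536 + 0.5000
  = 1.3844 bits
H(B) = -[(5/12)·log₂(5/12) + (7/12)·log₂(7/12)]
  = 0.5263 + 0.4536
  = 0.9799 bits
H(A,B) = -[(1/6)·log₂(1/6) + (7/12)·log₂(7/12) + (1/4)·log₂(1/4)]
  = 0.4308 + 0.4536 + 0.5000
  = 1.3844 bits

I(A;B) = H(A) + H(B) - H(A,B)
  = 1.3844 + 0.9799 - 1.3844
  = 0.9799 bits

Distribution 2 (X, Y):
Marginal P(X) (row sums):
  P(X=0) = 1/4 + 0 = 1/4
  P(X=1) = 0 + 1/2 = 1/2
  P(X=2) = 1/4 + 0 = 1/4
Marginal P(Y) (column sums):
  P(Y=0) = 1/4 + 0 + 1/4 = 1/2
  P(Y=1) = 0 + 1/2 + 0 = 1/2

H(X) = -[(1/4)·log₂(1/4) + (1/2)·log₂(1/2) + (1/4)·log₂(1/4)]
  = 0.5000 + 0.5000 + 0.5000
  = 1.5000 bits
H(Y) = -[(1/2)·log₂(1/2) + (1/2)·log₂(1/2)]
  = 0.5000 + 0.5000
  = 1.0000 bits
H(X,Y) = -[(1/4)·log₂(1/4) + (1/2)·log₂(1/2) + (1/4)·log₂(1/4)]
  = 0.5000 + 0.5000 + 0.5000
  = 1.5000 bits

I(X;Y) = H(X) + H(Y) - H(X,Y)
  = 1.5000 + 1.0000 - 1.5000
  = 1.0000 bits

I(X;Y) = 1.0000 bits > I(A;B) = 0.9799 bits, so (X, Y) has the higher mutual information (stronger dependence).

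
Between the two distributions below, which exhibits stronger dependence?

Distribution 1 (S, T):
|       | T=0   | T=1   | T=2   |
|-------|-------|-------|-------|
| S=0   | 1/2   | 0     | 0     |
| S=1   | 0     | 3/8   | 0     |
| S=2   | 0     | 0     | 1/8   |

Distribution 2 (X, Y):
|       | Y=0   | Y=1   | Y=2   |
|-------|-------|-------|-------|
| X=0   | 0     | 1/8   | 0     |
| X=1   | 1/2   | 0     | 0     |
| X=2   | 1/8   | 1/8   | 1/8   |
Distribution 1 (S, T):
Marginal P(S) (row sums):
  P(S=0) = 1/2 + 0 + 0 = 1/2
  P(S=1) = 0 + 3/8 + 0 = 3/8
  P(S=2) = 0 + 0 + 1/8 = 1/8
Marginal P(T) (column sums):
  P(T=0) = 1/2 + 0 + 0 = 1/2
  P(T=1) = 0 + 3/8 + 0 = 3/8
  P(T=2) = 0 + 0 + 1/8 = 1/8

H(S) = -[(1/2)·log₂(1/2) + (3/8)·log₂(3/8) + (1/8)·log₂(1/8)]
  = 0.5000 + 0.5306 + 0.3750
  = 1.4056 bits
H(T) = -[(1/2)·log₂(1/2) + (3/8)·log₂(3/8) + (1/8)·log₂(1/8)]
  = 0.5000 + 0.5306 + 0.3750
  = 1.4056 bits
H(S,T) = -[(1/2)·log₂(1/2) + (3/8)·log₂(3/8) + (1/8)·log₂(1/8)]
  = 0.5000 + 0.5306 + 0.3750
  = 1.4056 bits

I(S;T) = H(S) + H(T) - H(S,T)
  = 1.4056 + 1.4056 - 1.4056
  = 1.4056 bits

Distribution 2 (X, Y):
Marginal P(X) (row sums):
  P(X=0) = 0 + 1/8 + 0 = 1/8
  P(X=1) = 1/2 + 0 + 0 = 1/2
  P(X=2) = 1/8 + 1/8 + 1/8 = 3/8
Marginal P(Y) (column sums):
  P(Y=0) = 0 + 1/2 + 1/8 = 5/8
  P(Y=1) = 1/8 + 0 + 1/8 = 1/4
  P(Y=2) = 0 + 0 + 1/8 = 1/8

H(X) = -[(1/8)·log₂(1/8) + (1/2)·log₂(1/2) + (3/8)·log₂(3/8)]
  = 0.3750 + 0.5000 + 0.5306
  = 1.4056 bits
H(Y) = -[(5/8)·log₂(5/8) + (1/4)·log₂(1/4) + (1/8)·log₂(1/8)]
  = 0.4238 + 0.5000 + 0.3750
  = 1.2988 bits
H(X,Y) = -[(1/8)·log₂(1/8) + (1/2)·log₂(1/2) + (1/8)·log₂(1/8) + (1/8)·log₂(1/8) + (1/8)·log₂(1/8)]
  = 0.3750 + 0.5000 + 0.3750 + 0.3750 + 0.3750
  = 2.0000 bits

I(X;Y) = H(X) + H(Y) - H(X,Y)
  = 1.4056 + 1.2988 - 2.0000
  = 0.7044 bits

I(S;T) = 1.4056 bits > I(X;Y) = 0.7044 bits, so (S, T) has the higher mutual information (stronger dependence).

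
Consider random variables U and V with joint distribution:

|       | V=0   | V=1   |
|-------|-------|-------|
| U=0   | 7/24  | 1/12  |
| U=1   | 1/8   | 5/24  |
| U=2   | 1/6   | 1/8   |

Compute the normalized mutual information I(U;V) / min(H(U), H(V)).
Marginal P(U) (row sums):
  P(U=0) = 7/24 + 1/12 = 3/8
  P(U=1) = 1/8 + 5/24 = 1/3
  P(U=2) = 1/6 + 1/8 = 7/24
Marginal P(V) (column sums):
  P(V=0) = 7/24 + 1/8 + 1/6 = 7/12
  P(V=1) = 1/12 + 5/24 + 1/8 = 5/12

H(U) = -[(3/8)·log₂(3/8) + (1/3)·log₂(1/3) + (7/24)·log₂(7/24)]
  = 0.5306 + 0.5283 + 0.5185
  = 1.5774 bits
H(V) = -[(7/12)·log₂(7/12) + (5/12)·log₂(5/12)]
  = 0.4536 + 0.5263
  = 0.9799 bits
H(U,V) = -[(7/24)·log₂(7/24) + (1/12)·log₂(1/12) + (1/8)·log₂(1/8) + (5/24)·log₂(5/24) + (1/6)·log₂(1/6) + (1/8)·log₂(1/8)]
  = 0.5185 + 0.2987 + 0.3750 + 0.4715 + 0.4308 + 0.3750
  = 2.4695 bits

I(U;V) = H(U) + H(V) - H(U,V)
  = 1.5774 + 0.9799 - 2.4695
  = 0.0878 bits

min(H(U), H(V)) = min(1.5774, 0.9799) = 0.9799 bits
Normalized MI = 0.0878 / 0.9799 = 0.0896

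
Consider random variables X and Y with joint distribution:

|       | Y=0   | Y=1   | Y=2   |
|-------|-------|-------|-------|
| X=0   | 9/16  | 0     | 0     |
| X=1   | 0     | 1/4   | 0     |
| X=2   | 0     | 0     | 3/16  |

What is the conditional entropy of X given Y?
Marginal P(Y) (column sums):
  P(Y=0) = 9/16 + 0 + 0 = 9/16
  P(Y=1) = 0 + 1/4 + 0 = 1/4
  P(Y=2) = 0 + 0 + 3/16 = 3/16

H(X|Y) = -Σ P(X,Y)·log₂ P(X|Y), where P(X|Y) = P(X,Y) / P(Y)
  (cells with P(X,Y) = 0 contribute 0)
  (X=0,Y=0): P(X|Y) = (9/16)/(9/16) = 1;  -(9/16)·log₂(1) = 0.0000
  (X=1,Y=1): P(X|Y) = (1/4)/(1/4) = 1;  -(1/4)·log₂(1) = 0.0000
  (X=2,Y=2): P(X|Y) = (3/16)/(3/16) = 1;  -(3/16)·log₂(1) = 0.0000
H(X|Y) = 0.0000 + 0.0000 + 0.0000
  = 0.0000 bits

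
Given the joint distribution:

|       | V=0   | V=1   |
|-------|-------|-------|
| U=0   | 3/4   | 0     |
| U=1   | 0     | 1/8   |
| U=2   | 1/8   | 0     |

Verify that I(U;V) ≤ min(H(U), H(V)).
Marginal P(U) (row sums):
  P(U=0) = 3/4 + 0 = 3/4
  P(U=1) = 0 + 1/8 = 1/8
  P(U=2) = 1/8 + 0 = 1/8
Marginal P(V) (column sums):
  P(V=0) = 3/4 + 0 + 1/8 = 7/8
  P(V=1) = 0 + 1/8 + 0 = 1/8

H(U) = -[(3/4)·log₂(3/4) + (1/8)·log₂(1/8) + (1/8)·log₂(1/8)]
  = 0.3113 + 0.3750 + 0.3750
  = 1.0613 bits
H(V) = -[(7/8)·log₂(7/8) + (1/8)·log₂(1/8)]
  = 0.1686 + 0.3750
  = 0.5436 bits
H(U,V) = -[(3/4)·log₂(3/4) + (1/8)·log₂(1/8) + (1/8)·log₂(1/8)]
  = 0.3113 + 0.3750 + 0.3750
  = 1.0613 bits

I(U;V) = H(U) + H(V) - H(U,V)
  = 1.0613 + 0.5436 - 1.0613
  = 0.5436 bits

min(H(U), H(V)) = min(1.0613, 0.5436) = 0.5436 bits
Since 0.5436 ≤ 0.5436, the bound is satisfied ✓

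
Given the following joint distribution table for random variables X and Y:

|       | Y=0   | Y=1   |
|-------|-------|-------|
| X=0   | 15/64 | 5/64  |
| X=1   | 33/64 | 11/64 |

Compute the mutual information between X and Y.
Marginal P(X) (row sums):
  P(X=0) = 15/64 + 5/64 = 5/16
  P(X=1) = 33/64 + 11/64 = 11/16
Marginal P(Y) (column sums):
  P(Y=0) = 15/64 + 33/64 = 3/4
  P(Y=1) = 5/64 + 11/64 = 1/4

H(X) = -[(5/16)·log₂(5/16) + (11/16)·log₂(11/16)]
  = 0.5244 + 0.3716
  = 0.8960 bits
H(Y) = -[(3/4)·log₂(3/4) + (1/4)·log₂(1/4)]
  = 0.3113 + 0.5000
  = 0.8113 bits
H(X,Y) = -[(15/64)·log₂(15/64) + (5/64)·log₂(5/64) + (33/64)·log₂(33/64) + (11/64)·log₂(11/64)]
  = 0.4906 + 0.2873 + 0.4927 + 0.4367
  = 1.7073 bits

I(X;Y) = H(X) + H(Y) - H(X,Y)
  = 0.8960 + 0.8113 - 1.7073
  = 0.0000 bits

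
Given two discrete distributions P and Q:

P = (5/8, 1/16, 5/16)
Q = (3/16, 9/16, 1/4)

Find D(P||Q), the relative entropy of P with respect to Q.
D(P||Q) = Σ P(i) log₂(P(i)/Q(i))
  i=0: (5/8) × log₂((5/8)/(3/16)) = (5/8) × log₂(10/3) = 1.0856
  i=1: (1/16) × log₂((1/16)/(9/16)) = (1/16) × log₂(1/9) = -0.1981
  i=2: (5/16) × log₂((5/16)/(1/4)) = (5/16) × log₂(5/4) = 0.1006
D(P||Q) = 1.0856 - 0.1981 + 0.1006
  = 0.9881 bits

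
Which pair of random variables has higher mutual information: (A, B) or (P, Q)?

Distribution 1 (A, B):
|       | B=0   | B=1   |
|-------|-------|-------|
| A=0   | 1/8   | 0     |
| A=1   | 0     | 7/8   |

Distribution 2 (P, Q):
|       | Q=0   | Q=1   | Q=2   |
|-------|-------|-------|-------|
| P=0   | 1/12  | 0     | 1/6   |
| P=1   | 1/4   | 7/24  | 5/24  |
Distribution 1 (A, B):
Marginal P(A) (row sums):
  P(A=0) = 1/8 + 0 = 1/8
  P(A=1) = 0 + 7/8 = 7/8
Marginal P(B) (column sums):
  P(B=0) = 1/8 + 0 = 1/8
  P(B=1) = 0 + 7/8 = 7/8

H(A) = -[(1/8)·log₂(1/8) + (7/8)·log₂(7/8)]
  = 0.3750 + 0.1686
  = 0.5436 bits
H(B) = -[(1/8)·log₂(1/8) + (7/8)·log₂(7/8)]
  = 0.3750 + 0.1686
  = 0.5436 bits
H(A,B) = -[(1/8)·log₂(1/8) + (7/8)·log₂(7/8)]
  = 0.3750 + 0.1686
  = 0.5436 bits

I(A;B) = H(A) + H(B) - H(A,B)
  = 0.5436 + 0.5436 - 0.5436
  = 0.5436 bits

Distribution 2 (P, Q):
Marginal P(P) (row sums):
  P(P=0) = 1/12 + 0 + 1/6 = 1/4
  P(P=1) = 1/4 + 7/24 + 5/24 = 3/4
Marginal P(Q) (column sums):
  P(Q=0) = 1/12 + 1/4 = 1/3
  P(Q=1) = 0 + 7/24 = 7/24
  P(Q=2) = 1/6 + 5/24 = 3/8

H(P) = -[(1/4)·log₂(1/4) + (3/4)·log₂(3/4)]
  = 0.5000 + 0.3113
  = 0.8113 bits
H(Q) = -[(1/3)·log₂(1/3) + (7/24)·log₂(7/24) + (3/8)·log₂(3/8)]
  = 0.5283 + 0.5185 + 0.5306
  = 1.5774 bits
H(P,Q) = -[(1/12)·log₂(1/12) + (1/6)·log₂(1/6) + (1/4)·log₂(1/4) + (7/24)·log₂(7/24) + (5/24)·log₂(5/24)]
  = 0.2987 + 0.4308 + 0.5000 + 0.5185 + 0.4715
  = 2.2195 bits

I(P;Q) = H(P) + H(Q) - H(P,Q)
  = 0.8113 + 1.5774 - 2.2195
  = 0.1692 bits

I(A;B) = 0.5436 bits > I(P;Q) = 0.1692 bits, so (A, B) has the higher mutual information (stronger dependence).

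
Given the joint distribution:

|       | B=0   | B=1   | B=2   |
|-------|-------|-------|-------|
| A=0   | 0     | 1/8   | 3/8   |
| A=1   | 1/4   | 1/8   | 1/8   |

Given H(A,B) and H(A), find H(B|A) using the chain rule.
From the chain rule: H(A,B) = H(A) + H(B|A)
Therefore: H(B|A) = H(A,B) - H(A)

H(A,B) = -[(1/8)·log₂(1/8) + (3/8)·log₂(3/8) + (1/4)·log₂(1/4) + (1/8)·log₂(1/8) + (1/8)·log₂(1/8)]
  = 0.3750 + 0.5306 + 0.5000 + 0.3750 + 0.3750
  = 2.1556 bits
Marginal P(A) (row sums):
  P(A=0) = 0 + 1/8 + 3/8 = 1/2
  P(A=1) = 1/4 + 1/8 + 1/8 = 1/2
H(A) = -[(1/2)·log₂(1/2) + (1/2)·log₂(1/2)]
  = 0.5000 + 0.5000
  = 1.0000 bits

H(B|A) = 2.1556 - 1.0000 = 1.1556 bits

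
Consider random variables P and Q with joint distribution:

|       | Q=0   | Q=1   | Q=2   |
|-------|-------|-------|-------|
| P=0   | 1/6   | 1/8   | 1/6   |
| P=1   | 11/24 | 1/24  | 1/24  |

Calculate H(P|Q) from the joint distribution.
Marginal P(Q) (column sums):
  P(Q=0) = 1/6 + 11/24 = 5/8
  P(Q=1) = 1/8 + 1/24 = 1/6
  P(Q=2) = 1/6 + 1/24 = 5/24

H(P|Q) = -Σ P(P,Q)·log₂ P(P|Q), where P(P|Q) = P(P,Q) / P(Q)
  (P=0,Q=0): P(P|Q) = (1/6)/(5/8) = 4/15;  -(1/6)·log₂(4/15) = 0.3178
  (P=0,Q=1): P(P|Q) = (1/8)/(1/6) = 3/4;  -(1/8)·log₂(3/4) = 0.0519
  (P=0,Q=2): P(P|Q) = (1/6)/(5/24) = 4/5;  -(1/6)·log₂(4/5) = 0.0537
  (P=1,Q=0): P(P|Q) = (11/24)/(5/8) = 11/15;  -(11/24)·log₂(11/15) = 0.2051
  (P=1,Q=1): P(P|Q) = (1/24)/(1/6) = 1/4;  -(1/24)·log₂(1/4) = 0.0833
  (P=1,Q=2): P(P|Q) = (1/24)/(5/24) = 1/5;  -(1/24)·log₂(1/5) = 0.0967
H(P|Q) = 0.3178 + 0.0519 + 0.0537 + 0.2051 + 0.0833 + 0.0967
  = 0.8085 bits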